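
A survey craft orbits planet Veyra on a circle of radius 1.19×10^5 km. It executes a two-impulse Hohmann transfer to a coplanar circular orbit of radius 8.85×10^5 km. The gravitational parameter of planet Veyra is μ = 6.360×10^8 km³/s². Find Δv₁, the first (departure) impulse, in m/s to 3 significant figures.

Δv₁ = 24000 m/s

Semi-major axis of the transfer orbit: a_t = (1.190×10^5 + 8.850×10^5)/2 = 5.020×10^5 km.
Circular speed at r = 1.190×10^5 km: v_c = √(μ/r) = 73.11 km/s.
Transfer-orbit speed at the same r (vis-viva, a = a_t): v_t = √[μ(2/r − 1/a_t)] = 97.07 km/s.
Δv₁ = |v_t − v_c| = |97.07 − 73.11| = 23.96 km/s.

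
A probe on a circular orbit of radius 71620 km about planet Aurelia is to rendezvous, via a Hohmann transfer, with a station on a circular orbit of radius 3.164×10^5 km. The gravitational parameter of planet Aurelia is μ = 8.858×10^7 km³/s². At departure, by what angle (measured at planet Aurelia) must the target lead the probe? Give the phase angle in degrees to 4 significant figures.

φ = 93.57°

Semi-major axis of the transfer orbit: a_t = (71620 + 3.164×10^5)/2 = 1.9401×10^5 km.
Transfer time t = π√(a_t³/μ) = 28525 s.
Target angular speed ω₂ = √(μ/r₂³) = 5.2883×10^-5 rad/s.
Angle swept by the target during transfer: ω₂·t = 1.5085 rad = 86.43°.
The probe traverses 180° on the transfer ellipse, so the target must lead by 180° − 86.43° = 93.57°.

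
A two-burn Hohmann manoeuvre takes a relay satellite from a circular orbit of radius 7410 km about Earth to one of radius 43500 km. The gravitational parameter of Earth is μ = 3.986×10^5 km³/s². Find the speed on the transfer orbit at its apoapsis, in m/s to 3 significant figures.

The Hohmann ellipse has a_t = (r₁ + r₂)/2 = 25455 km.
The apoapsis of the transfer ellipse is at r = 43500 km.
Applying v² = μ(2/r − 1/a_t): v = 1.633 km/s.

v = 1630 m/s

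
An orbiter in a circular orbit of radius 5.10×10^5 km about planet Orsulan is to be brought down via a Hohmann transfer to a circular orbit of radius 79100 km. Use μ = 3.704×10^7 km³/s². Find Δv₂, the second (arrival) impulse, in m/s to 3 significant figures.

Δv₂ = 6830 m/s

The Hohmann ellipse has a_t = (r₁ + r₂)/2 = 2.9455×10^5 km.
Circular speed at r = 79100 km: v_c = √(μ/r) = 21.6395 km/s.
Vis-viva on the transfer ellipse at r = 79100 km gives v_t = √[μ(2/r − 1/a_t)] = 28.4743 km/s.
Δv₂ = |v_t − v_c| = |28.4743 − 21.6395| = 6.835 km/s.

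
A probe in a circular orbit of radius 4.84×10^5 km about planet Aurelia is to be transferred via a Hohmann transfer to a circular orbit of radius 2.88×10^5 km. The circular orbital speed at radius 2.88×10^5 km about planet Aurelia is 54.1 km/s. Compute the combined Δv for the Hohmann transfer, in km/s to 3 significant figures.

From the circular-orbit relation v² = μ/r at r = 2.88×10^5 km: μ = v²r = (54.1)² × 2.88×10^5 = 8.42921×10^8 km³/s².
Semi-major axis of the transfer orbit: a_t = (4.840×10^5 + 2.880×10^5)/2 = 3.860×10^5 km.
Circular speed at r₁: v₁ = √(μ/r₁) = √(8.42921×10^8/4.840×10^5) = 41.7322 km/s.
On the transfer ellipse at r₁, vis-viva equation gives v_a = √[μ(2/r₁ − 1/a_t)] = 36.0474 km/s.
First burn Δv₁ = |v_a − v₁| = 5.6848 km/s.
Circular speed at r₂: v₂ = √(μ/r₂) = 54.1000 km/s.
Transfer-orbit speed at r₂: v_p = √[μ(2/r₂ − 1/a_t)] = 60.5796 km/s.
Second burn Δv₂ = |v₂ − v_p| = 6.4796 km/s.
Total Δv = Δv₁ + Δv₂ = 12.16 km/s.

Δv = 12.2 km/s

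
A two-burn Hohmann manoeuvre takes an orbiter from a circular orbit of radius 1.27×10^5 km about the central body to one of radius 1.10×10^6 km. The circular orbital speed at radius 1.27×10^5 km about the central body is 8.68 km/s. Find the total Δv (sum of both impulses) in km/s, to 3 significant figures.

From the circular-orbit relation v² = μ/r at r = 1.27×10^5 km: μ = v²r = (8.68)² × 1.27×10^5 = 9.56848×10^6 km³/s².
The Hohmann ellipse has a_t = (r₁ + r₂)/2 = 6.135×10^5 km.
Circular speed at r₁: v₁ = √(μ/r₁) = √(9.56848×10^6/1.270×10^5) = 8.6800 km/s.
On the transfer ellipse at r₁, vis-viva equation gives v_p = √[μ(2/r₁ − 1/a_t)] = 11.623 km/s.
First burn Δv₁ = |v_p − v₁| = 2.943 km/s.
Circular speed at r₂: v₂ = √(μ/r₂) = 2.949 km/s.
Transfer-orbit speed at r₂: v_a = √[μ(2/r₂ − 1/a_t)] = 1.342 km/s.
Second burn Δv₂ = |v₂ − v_a| = 1.607 km/s.
Total Δv = Δv₁ + Δv₂ = 4.550 km/s.

Δv = 4.55 km/s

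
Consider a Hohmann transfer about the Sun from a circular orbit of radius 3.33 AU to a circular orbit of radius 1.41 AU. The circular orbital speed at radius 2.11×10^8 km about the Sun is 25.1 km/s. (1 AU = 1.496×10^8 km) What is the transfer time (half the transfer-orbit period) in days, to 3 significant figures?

t = 666 days

From the circular-orbit relation v² = μ/r at r = 2.11×10^8 km: μ = v²r = (25.1)² × 2.11×10^8 = 1.32932×10^11 km³/s².
In km: r₁ = 3.33 × 1.496×10^8 = 4.98168×10^8 km; r₂ = 1.41 × 1.496×10^8 = 2.10936×10^8 km.
Transfer-ellipse semi-major axis a_t = (r₁ + r₂)/2 = (4.98168×10^8 + 2.10936×10^8)/2 = 3.54552×10^8 km.
By Kepler's third law the transfer-orbit period is T = 2π√(a_t³/μ), so t = T/2 = 5.752×10^7 s.
Converting: 5.752×10^7 s ÷ 86400 s/day = 666 days.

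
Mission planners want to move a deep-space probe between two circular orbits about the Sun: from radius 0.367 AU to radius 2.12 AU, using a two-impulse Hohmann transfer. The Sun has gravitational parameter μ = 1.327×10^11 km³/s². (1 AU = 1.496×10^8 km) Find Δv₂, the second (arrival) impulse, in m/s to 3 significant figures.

In km: r₁ = 0.367 × 1.496×10^8 = 5.49032×10^7 km; r₂ = 2.12 × 1.496×10^8 = 3.17152×10^8 km.
Semi-major axis of the transfer orbit: a_t = (5.49032×10^7 + 3.17152×10^8)/2 = 1.860276×10^8 km.
On the circular orbit at r = 3.17152×10^8 km, v_c = √(μ/r) = 20.4551 km/s.
Transfer-orbit speed at the same r (vis-viva, a = a_t): v_t = √[μ(2/r − 1/a_t)] = 11.1125 km/s.
Δv₂ = |v_t − v_c| = |11.1125 − 20.4551| = 9.343 km/s.

Δv₂ = 9340 m/s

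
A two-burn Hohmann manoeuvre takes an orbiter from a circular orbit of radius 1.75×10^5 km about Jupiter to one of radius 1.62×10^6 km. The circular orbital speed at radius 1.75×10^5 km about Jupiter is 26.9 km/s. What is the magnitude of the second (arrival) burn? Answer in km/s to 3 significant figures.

From the circular-orbit relation v² = μ/r at r = 1.75×10^5 km: μ = v²r = (26.9)² × 1.75×10^5 = 1.26632×10^8 km³/s².
Semi-major axis of the transfer orbit: a_t = (1.750×10^5 + 1.620×10^6)/2 = 8.975×10^5 km.
On the circular orbit at r = 1.620×10^6 km, v_c = √(μ/r) = 8.841 km/s.
Vis-viva on the transfer ellipse at r = 1.620×10^6 km gives v_t = √[μ(2/r − 1/a_t)] = 3.904 km/s.
Δv₂ = |v_t − v_c| = |3.904 − 8.841| = 4.937 km/s.

Δv₂ = 4.94 km/s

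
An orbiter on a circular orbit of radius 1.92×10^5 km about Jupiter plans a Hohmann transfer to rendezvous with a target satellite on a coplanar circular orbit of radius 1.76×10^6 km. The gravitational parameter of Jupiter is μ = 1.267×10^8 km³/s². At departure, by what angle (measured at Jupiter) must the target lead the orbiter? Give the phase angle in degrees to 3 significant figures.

φ = 106°

The Hohmann ellipse has a_t = (r₁ + r₂)/2 = 9.760×10^5 km.
The half-period of the transfer ellipse is t = π√(a_t³/μ) = 2.691×10^5 s.
Target angular speed ω₂ = √(μ/r₂³) = 4.821×10^-6 rad/s.
Angle swept by the target during transfer: ω₂·t = 1.2973 rad = 74.33°.
The orbiter traverses 180° on the transfer ellipse, so the target must lead by 180° − 74.33° = 106°.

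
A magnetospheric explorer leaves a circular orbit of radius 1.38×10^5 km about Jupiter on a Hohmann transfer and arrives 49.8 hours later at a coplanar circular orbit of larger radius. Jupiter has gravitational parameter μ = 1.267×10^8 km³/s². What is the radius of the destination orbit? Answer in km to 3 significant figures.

r₂ = 1.35×10^6 km

Transfer time t = 49.8 hours = 1.7928×10^5 s, and t = π√(a_t³/μ).
So a_t = (μ t²/π²)^(1/3) = (1.267×10^8 × (1.7928×10^5)² / π²)^(1/3) = 7.4447×10^5 km.
Since a_t = (r₁ + r₂)/2, r₂ = 2a_t − r₁ = 2×7.4447×10^5 − 1.380×10^5 = 1.35094×10^6 km.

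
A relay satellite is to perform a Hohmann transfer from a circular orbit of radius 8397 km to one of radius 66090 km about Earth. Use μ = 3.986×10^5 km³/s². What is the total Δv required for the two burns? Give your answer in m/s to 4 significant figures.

The Hohmann ellipse has a_t = (r₁ + r₂)/2 = 37243.5 km.
Circular speed at r₁: v₁ = √(μ/r₁) = √(3.986×10^5/8397) = 6.890 km/s.
Transfer-orbit speed at r₁ (vis-viva): v_p = √[μ(2/r₁ − 1/a_t)] = 9.178 km/s.
First burn Δv₁ = |v_p − v₁| = 2.288 km/s.
Circular speed at r₂: v₂ = √(μ/r₂) = 2.456 km/s.
Transfer-orbit speed at r₂: v_a = √[μ(2/r₂ − 1/a_t)] = 1.166 km/s.
Second burn Δv₂ = |v₂ − v_a| = 1.290 km/s.
Δv = Δv₁ + Δv₂ = 2.288 + 1.290 = 3.578 km/s.

Δv = 3578 m/s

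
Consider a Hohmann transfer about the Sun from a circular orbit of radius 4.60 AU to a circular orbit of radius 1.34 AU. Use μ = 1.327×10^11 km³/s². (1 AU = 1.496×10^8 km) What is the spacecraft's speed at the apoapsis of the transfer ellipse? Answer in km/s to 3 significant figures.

In km: r₁ = 4.60 × 1.496×10^8 = 6.8816×10^8 km; r₂ = 1.34 × 1.496×10^8 = 2.00464×10^8 km.
Semi-major axis of the transfer orbit: a_t = (6.8816×10^8 + 2.00464×10^8)/2 = 4.44312×10^8 km.
The apoapsis of the transfer ellipse is at r = 6.8816×10^8 km.
Vis-viva: v = √[μ(2/r − 1/a_t)] = √[1.327×10^11 × (2/6.8816×10^8 − 1/4.44312×10^8)] = 9.327 km/s.

v = 9.33 km/s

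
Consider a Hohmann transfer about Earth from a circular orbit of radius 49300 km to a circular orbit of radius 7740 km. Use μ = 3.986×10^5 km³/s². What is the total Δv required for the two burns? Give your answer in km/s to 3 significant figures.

Δv = 3.62 km/s

The Hohmann ellipse has a_t = (r₁ + r₂)/2 = 28520 km.
Circular speed at r₁: v₁ = √(μ/r₁) = √(3.986×10^5/49300) = 2.843 km/s.
Transfer-orbit speed at r₁ (vis-viva): v_a = √[μ(2/r₁ − 1/a_t)] = 1.481 km/s.
First burn Δv₁ = |v_a − v₁| = 1.362 km/s.
Circular speed at r₂: v₂ = √(μ/r₂) = 7.176 km/s.
Transfer-orbit speed at r₂: v_p = √[μ(2/r₂ − 1/a_t)] = 9.435 km/s.
Second burn Δv₂ = |v₂ − v_p| = 2.259 km/s.
Δv = Δv₁ + Δv₂ = 1.362 + 2.259 = 3.621 km/s.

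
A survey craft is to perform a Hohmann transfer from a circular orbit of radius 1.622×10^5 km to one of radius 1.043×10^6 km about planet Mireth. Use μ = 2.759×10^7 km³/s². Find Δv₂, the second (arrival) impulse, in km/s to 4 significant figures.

Semi-major axis of the transfer orbit: a_t = (1.622×10^5 + 1.043×10^6)/2 = 6.026×10^5 km.
On the circular orbit at r = 1.043×10^6 km, v_c = √(μ/r) = 5.143 km/s.
Vis-viva on the transfer ellipse at r = 1.043×10^6 km gives v_t = √[μ(2/r − 1/a_t)] = 2.668 km/s.
Δv₂ = |v_t − v_c| = |2.668 − 5.143| = 2.475 km/s.

Δv₂ = 2.475 km/s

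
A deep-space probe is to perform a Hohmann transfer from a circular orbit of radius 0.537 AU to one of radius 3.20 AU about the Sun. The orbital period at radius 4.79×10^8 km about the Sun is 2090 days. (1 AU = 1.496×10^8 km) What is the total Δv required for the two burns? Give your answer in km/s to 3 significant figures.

From Kepler's third law T² = 4π²r³/μ at r = 4.79×10^8 km, T = 2090 days = 2090 × 86400 s = 1.80576×10^8 s: μ = 4π²r³/T² = 1.33060×10^11 km³/s².
In km: r₁ = 0.537 × 1.496×10^8 = 8.03352×10^7 km; r₂ = 3.20 × 1.496×10^8 = 4.7872×10^8 km.
The Hohmann ellipse has a_t = (r₁ + r₂)/2 = 2.795276×10^8 km.
At r₁ the circular-orbit speed is v₁ = √(μ/r₁) = 40.698 km/s.
On the transfer ellipse at r₁, vis-viva equation gives v_p = √[μ(2/r₁ − 1/a_t)] = 53.260 km/s.
First burn Δv₁ = |v_p − v₁| = 12.562 km/s.
Circular speed at r₂: v₂ = √(μ/r₂) = 16.6718 km/s.
Transfer-orbit speed at r₂: v_a = √[μ(2/r₂ − 1/a_t)] = 8.93764 km/s.
Second burn Δv₂ = |v₂ − v_a| = 7.7342 km/s.
Total Δv = Δv₁ + Δv₂ = 20.30 km/s.

Δv = 20.3 km/s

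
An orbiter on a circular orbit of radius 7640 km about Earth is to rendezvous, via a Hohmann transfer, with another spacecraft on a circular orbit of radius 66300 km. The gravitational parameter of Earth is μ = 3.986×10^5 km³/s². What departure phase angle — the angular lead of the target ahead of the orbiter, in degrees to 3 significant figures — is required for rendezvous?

Transfer-ellipse semi-major axis a_t = (r₁ + r₂)/2 = (7640 + 66300)/2 = 36970 km.
Transfer time t = π√(a_t³/μ) = 35371.7 s.
Target angular speed ω₂ = √(μ/r₂³) = 3.69827×10^-5 rad/s.
Angle swept by the target during transfer: ω₂·t = 1.3081 rad = 74.95°.
The orbiter traverses 180° on the transfer ellipse, so the target must lead by 180° − 74.95° = 105°.

φ = 105°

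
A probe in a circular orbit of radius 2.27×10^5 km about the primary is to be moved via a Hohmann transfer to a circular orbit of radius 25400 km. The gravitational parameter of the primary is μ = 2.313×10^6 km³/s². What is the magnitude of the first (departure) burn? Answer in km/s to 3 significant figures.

Δv₁ = 1.76 km/s

The Hohmann ellipse has a_t = (r₁ + r₂)/2 = 1.262×10^5 km.
Circular speed at r = 2.270×10^5 km: v_c = √(μ/r) = 3.192 km/s.
Transfer-orbit speed at the same r (vis-viva, a = a_t): v_t = √[μ(2/r − 1/a_t)] = 1.432 km/s.
Δv₁ = |v_t − v_c| = |1.432 − 3.192| = 1.760 km/s.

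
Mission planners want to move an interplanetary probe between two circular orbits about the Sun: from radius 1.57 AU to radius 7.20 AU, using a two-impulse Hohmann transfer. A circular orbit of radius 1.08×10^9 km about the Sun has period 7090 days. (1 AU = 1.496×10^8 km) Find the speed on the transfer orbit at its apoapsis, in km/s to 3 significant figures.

From Kepler's third law T² = 4π²r³/μ at r = 1.08×10^9 km, T = 7090 days = 7090 × 86400 s = 6.12576×10^8 s: μ = 4π²r³/T² = 1.32529×10^11 km³/s².
In km: r₁ = 1.57 × 1.496×10^8 = 2.34872×10^8 km; r₂ = 7.20 × 1.496×10^8 = 1.07712×10^9 km.
The Hohmann ellipse has a_t = (r₁ + r₂)/2 = 6.55996×10^8 km.
The apoapsis of the transfer ellipse is at r = 1.07712×10^9 km.
Vis-viva: v = √[μ(2/r − 1/a_t)] = √[1.32529×10^11 × (2/1.07712×10^9 − 1/6.55996×10^8)] = 6.637 km/s.

v = 6.64 km/s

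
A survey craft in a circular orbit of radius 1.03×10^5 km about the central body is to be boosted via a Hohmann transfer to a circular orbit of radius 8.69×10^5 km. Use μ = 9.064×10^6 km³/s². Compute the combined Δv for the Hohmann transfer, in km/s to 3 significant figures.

Semi-major axis of the transfer orbit: a_t = (1.030×10^5 + 8.690×10^5)/2 = 4.860×10^5 km.
Circular speed at r₁: v₁ = √(μ/r₁) = √(9.064×10^6/1.030×10^5) = 9.3808 km/s.
Transfer-orbit speed at r₁ (vis-viva): v_p = √[μ(2/r₁ − 1/a_t)] = 12.544 km/s.
First burn Δv₁ = |v_p − v₁| = 3.163 km/s.
At r₂, v₂ = √(μ/r₂) = 3.230 km/s.
Transfer-orbit speed at r₂: v_a = √[μ(2/r₂ − 1/a_t)] = 1.487 km/s.
Second burn Δv₂ = |v₂ − v_a| = 1.743 km/s.
Δv = Δv₁ + Δv₂ = 3.163 + 1.743 = 4.906 km/s.

Δv = 4.91 km/s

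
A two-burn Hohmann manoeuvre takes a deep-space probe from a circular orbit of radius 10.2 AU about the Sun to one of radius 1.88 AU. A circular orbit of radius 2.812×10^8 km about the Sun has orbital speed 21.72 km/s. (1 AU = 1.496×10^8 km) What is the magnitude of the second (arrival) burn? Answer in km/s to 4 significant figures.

Δv₂ = 6.505 km/s

From the circular-orbit relation v² = μ/r at r = 2.812×10^8 km: μ = v²r = (21.72)² × 2.812×10^8 = 1.32658×10^11 km³/s².
In km: r₁ = 10.2 × 1.496×10^8 = 1.52592×10^9 km; r₂ = 1.88 × 1.496×10^8 = 2.81248×10^8 km.
Semi-major axis of the transfer orbit: a_t = (1.52592×10^9 + 2.81248×10^8)/2 = 9.03584×10^8 km.
On the circular orbit at r = 2.81248×10^8 km, v_c = √(μ/r) = 21.718 km/s.
Transfer-orbit speed at the same r (vis-viva, a = a_t): v_t = √[μ(2/r − 1/a_t)] = 28.223 km/s.
Δv₂ = |v_t − v_c| = |28.223 − 21.718| = 6.505 km/s.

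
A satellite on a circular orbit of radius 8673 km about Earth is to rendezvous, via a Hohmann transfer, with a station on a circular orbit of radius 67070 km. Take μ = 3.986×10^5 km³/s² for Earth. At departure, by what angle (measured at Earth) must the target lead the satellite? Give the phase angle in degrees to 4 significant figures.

φ = 103.6°

Semi-major axis of the transfer orbit: a_t = (8673 + 67070)/2 = 37871.5 km.
Transfer time t = π√(a_t³/μ) = 36673 s.
Target angular speed ω₂ = √(μ/r₂³) = 3.6348×10^-5 rad/s.
Angle swept by the target during transfer: ω₂·t = 1.33299 rad = 76.37°.
Arrival is 180° from departure on the ellipse, so φ = 180° − 76.37° = 103.6°.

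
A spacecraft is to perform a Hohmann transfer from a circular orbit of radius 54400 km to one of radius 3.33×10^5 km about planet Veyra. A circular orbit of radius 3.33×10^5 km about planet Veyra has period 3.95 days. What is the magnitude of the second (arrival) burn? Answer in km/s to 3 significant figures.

Δv₂ = 2.88 km/s

From Kepler's third law T² = 4π²r³/μ at r = 3.33×10^5 km, T = 3.95 days = 3.95 × 86400 s = 3.4128×10^5 s: μ = 4π²r³/T² = 1.25162×10^7 km³/s².
Semi-major axis of the transfer orbit: a_t = (54400 + 3.330×10^5)/2 = 1.937×10^5 km.
Circular speed at r = 3.330×10^5 km: v_c = √(μ/r) = 6.131 km/s.
Transfer-orbit speed at the same r (vis-viva, a = a_t): v_t = √[μ(2/r − 1/a_t)] = 3.249 km/s.
Δv₂ = |v_t − v_c| = |3.249 − 6.131| = 2.882 km/s.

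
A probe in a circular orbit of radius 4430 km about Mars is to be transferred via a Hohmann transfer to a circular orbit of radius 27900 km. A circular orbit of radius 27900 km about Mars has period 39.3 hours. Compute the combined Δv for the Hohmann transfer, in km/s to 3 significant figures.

Δv = 1.57 km/s

From Kepler's third law T² = 4π²r³/μ at r = 27900 km, T = 39.3 hours = 39.3 × 3600 s = 1.4148×10^5 s: μ = 4π²r³/T² = 42833.4 km³/s².
The Hohmann ellipse has a_t = (r₁ + r₂)/2 = 16165 km.
At r₁ the circular-orbit speed is v₁ = √(μ/r₁) = 3.1095 km/s.
Transfer-orbit speed at r₁ (v² = μ(2/r − 1/a)): v_p = √[μ(2/r₁ − 1/a_t)] = 4.0851 km/s.
First burn Δv₁ = |v_p − v₁| = 0.9756 km/s.
Circular speed at r₂: v₂ = √(μ/r₂) = 1.239 km/s.
Transfer-orbit speed at r₂: v_a = √[μ(2/r₂ − 1/a_t)] = 0.6486 km/s.
Second burn Δv₂ = |v₂ − v_a| = 0.5904 km/s.
Δv = Δv₁ + Δv₂ = 0.9756 + 0.5904 = 1.566 km/s.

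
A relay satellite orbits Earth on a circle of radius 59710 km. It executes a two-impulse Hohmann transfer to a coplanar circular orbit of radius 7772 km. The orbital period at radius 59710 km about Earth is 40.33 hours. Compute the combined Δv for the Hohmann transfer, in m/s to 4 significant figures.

Δv = 3709 m/s

From Kepler's third law T² = 4π²r³/μ at r = 59710 km, T = 40.33 hours = 40.33 × 3600 s = 1.45188×10^5 s: μ = 4π²r³/T² = 3.98694×10^5 km³/s².
The Hohmann ellipse has a_t = (r₁ + r₂)/2 = 33741 km.
Circular speed at r₁: v₁ = √(μ/r₁) = √(3.98694×10^5/59710) = 2.5840 km/s.
Transfer-orbit speed at r₁ (v² = μ(2/r − 1/a)): v_a = √[μ(2/r₁ − 1/a_t)] = 1.2402 km/s.
First burn Δv₁ = |v_a − v₁| = 1.3438 km/s.
Circular speed at r₂: v₂ = √(μ/r₂) = 7.1623 km/s.
Transfer-orbit speed at r₂: v_p = √[μ(2/r₂ − 1/a_t)] = 9.5279 km/s.
Second burn Δv₂ = |v₂ − v_p| = 2.3656 km/s.
Total Δv = Δv₁ + Δv₂ = 3.709 km/s.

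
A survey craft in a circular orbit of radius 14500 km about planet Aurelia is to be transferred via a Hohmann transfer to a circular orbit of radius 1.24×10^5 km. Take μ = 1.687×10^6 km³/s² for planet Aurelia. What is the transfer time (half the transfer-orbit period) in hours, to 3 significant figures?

t = 12.2 hours

Semi-major axis of the transfer orbit: a_t = (14500 + 1.240×10^5)/2 = 69250 km.
Transfer time t = π√(a_t³/μ) = π√((69250)³ / 1.687×10^6) = 44080 s.
Converting: 44080 s ÷ 3600 s/hour = 12.2 hours.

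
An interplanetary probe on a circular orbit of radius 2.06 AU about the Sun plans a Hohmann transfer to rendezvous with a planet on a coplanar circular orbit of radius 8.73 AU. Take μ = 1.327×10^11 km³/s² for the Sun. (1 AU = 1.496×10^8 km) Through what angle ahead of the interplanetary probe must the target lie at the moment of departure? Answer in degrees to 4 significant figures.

φ = 92.55°

In km: r₁ = 2.06 × 1.496×10^8 = 3.08176×10^8 km; r₂ = 8.73 × 1.496×10^8 = 1.306008×10^9 km.
The Hohmann ellipse has a_t = (r₁ + r₂)/2 = 8.07092×10^8 km.
The half-period of the transfer ellipse is t = π√(a_t³/μ) = 1.97742×10^8 s.
Target angular speed ω₂ = √(μ/r₂³) = 7.71821×10^-9 rad/s.
Angle swept by the target during transfer: ω₂·t = 1.52621 rad = 87.45°.
Arrival is 180° from departure on the ellipse, so φ = 180° − 87.45° = 92.55°.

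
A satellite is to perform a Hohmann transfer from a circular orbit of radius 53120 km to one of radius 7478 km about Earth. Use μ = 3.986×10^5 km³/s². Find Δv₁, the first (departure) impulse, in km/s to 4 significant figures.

The Hohmann ellipse has a_t = (r₁ + r₂)/2 = 30299 km.
Circular speed at r = 53120 km: v_c = √(μ/r) = 2.739 km/s.
Vis-viva on the transfer ellipse at r = 53120 km gives v_t = √[μ(2/r − 1/a_t)] = 1.361 km/s.
Δv₁ = |v_t − v_c| = |1.361 − 2.739| = 1.378 km/s.

Δv₁ = 1.378 km/s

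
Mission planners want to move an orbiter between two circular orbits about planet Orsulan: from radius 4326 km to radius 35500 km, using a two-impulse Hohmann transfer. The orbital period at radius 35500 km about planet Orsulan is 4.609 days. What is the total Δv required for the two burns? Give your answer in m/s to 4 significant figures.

From Kepler's third law T² = 4π²r³/μ at r = 35500 km, T = 4.609 days = 4.609 × 86400 s = 3.982176×10^5 s: μ = 4π²r³/T² = 11137.9 km³/s².
The Hohmann ellipse has a_t = (r₁ + r₂)/2 = 19913 km.
At r₁ the circular-orbit speed is v₁ = √(μ/r₁) = 1.6046 km/s.
On the transfer ellipse at r₁, v² = μ(2/r − 1/a) gives v_p = √[μ(2/r₁ − 1/a_t)] = 2.1424 km/s.
First burn Δv₁ = |v_p − v₁| = 0.5378 km/s.
At r₂, v₂ = √(μ/r₂) = 0.56013 km/s.
Transfer-orbit speed at r₂: v_a = √[μ(2/r₂ − 1/a_t)] = 0.26107 km/s.
Second burn Δv₂ = |v₂ − v_a| = 0.2991 km/s.
Total Δv = Δv₁ + Δv₂ = 0.8369 km/s.

Δv = 836.9 m/s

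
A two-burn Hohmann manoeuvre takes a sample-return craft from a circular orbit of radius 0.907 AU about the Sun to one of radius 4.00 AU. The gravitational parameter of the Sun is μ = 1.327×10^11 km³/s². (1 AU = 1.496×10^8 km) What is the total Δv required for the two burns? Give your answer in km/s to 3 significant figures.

In km: r₁ = 0.907 × 1.496×10^8 = 1.356872×10^8 km; r₂ = 4.00 × 1.496×10^8 = 5.984×10^8 km.
The Hohmann ellipse has a_t = (r₁ + r₂)/2 = 3.670436×10^8 km.
At r₁ the circular-orbit speed is v₁ = √(μ/r₁) = 31.2727 km/s.
On the transfer ellipse at r₁, vis-viva gives v_p = √[μ(2/r₁ − 1/a_t)] = 39.9303 km/s.
First burn Δv₁ = |v_p − v₁| = 8.6576 km/s.
At r₂, v₂ = √(μ/r₂) = 14.8915 km/s.
Transfer-orbit speed at r₂: v_a = √[μ(2/r₂ − 1/a_t)] = 9.05420 km/s.
Second burn Δv₂ = |v₂ − v_a| = 5.8373 km/s.
Δv = Δv₁ + Δv₂ = 8.6576 + 5.8373 = 14.49 km/s.

Δv = 14.5 km/s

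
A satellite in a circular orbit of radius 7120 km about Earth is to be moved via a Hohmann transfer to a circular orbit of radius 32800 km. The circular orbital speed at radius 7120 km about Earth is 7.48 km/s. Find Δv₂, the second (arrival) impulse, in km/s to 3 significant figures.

From the circular-orbit relation v² = μ/r at r = 7120 km: μ = v²r = (7.48)² × 7120 = 3.98367×10^5 km³/s².
The Hohmann ellipse has a_t = (r₁ + r₂)/2 = 19960 km.
On the circular orbit at r = 32800 km, v_c = √(μ/r) = 3.485 km/s.
Vis-viva on the transfer ellipse at r = 32800 km gives v_t = √[μ(2/r − 1/a_t)] = 2.081 km/s.
Δv₂ = |v_t − v_c| = |2.081 − 3.485| = 1.404 km/s.

Δv₂ = 1.40 km/s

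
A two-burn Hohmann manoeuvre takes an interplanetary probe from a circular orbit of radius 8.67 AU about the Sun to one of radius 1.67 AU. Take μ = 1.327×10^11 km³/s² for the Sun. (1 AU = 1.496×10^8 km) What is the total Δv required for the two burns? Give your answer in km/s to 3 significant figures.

Δv = 11.2 km/s

In km: r₁ = 8.67 × 1.496×10^8 = 1.297032×10^9 km; r₂ = 1.67 × 1.496×10^8 = 2.49832×10^8 km.
Transfer-ellipse semi-major axis a_t = (r₁ + r₂)/2 = (1.297032×10^9 + 2.49832×10^8)/2 = 7.73432×10^8 km.
Circular speed at r₁: v₁ = √(μ/r₁) = √(1.327×10^11/1.297032×10^9) = 10.115 km/s.
Transfer-orbit speed at r₁ (v² = μ(2/r − 1/a)): v_a = √[μ(2/r₁ − 1/a_t)] = 5.7487 km/s.
First burn Δv₁ = |v_a − v₁| = 4.366 km/s.
Circular speed at r₂: v₂ = √(μ/r₂) = 23.047 km/s.
Transfer-orbit speed at r₂: v_p = √[μ(2/r₂ − 1/a_t)] = 29.845 km/s.
Second burn Δv₂ = |v₂ − v_p| = 6.798 km/s.
Total Δv = Δv₁ + Δv₂ = 11.16 km/s.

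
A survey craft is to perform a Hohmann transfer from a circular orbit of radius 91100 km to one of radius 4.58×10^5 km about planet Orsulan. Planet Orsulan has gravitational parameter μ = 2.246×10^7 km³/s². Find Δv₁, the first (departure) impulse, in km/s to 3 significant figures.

The Hohmann ellipse has a_t = (r₁ + r₂)/2 = 2.7455×10^5 km.
Circular speed at r = 91100 km: v_c = √(μ/r) = 15.702 km/s.
Vis-viva on the transfer ellipse at r = 91100 km gives v_t = √[μ(2/r − 1/a_t)] = 20.280 km/s.
Δv₁ = |v_t − v_c| = |20.280 − 15.702| = 4.578 km/s.

Δv₁ = 4.58 km/s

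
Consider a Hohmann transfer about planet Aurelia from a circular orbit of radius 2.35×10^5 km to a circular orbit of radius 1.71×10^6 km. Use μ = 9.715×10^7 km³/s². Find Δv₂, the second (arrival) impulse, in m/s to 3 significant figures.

The Hohmann ellipse has a_t = (r₁ + r₂)/2 = 9.725×10^5 km.
Circular speed at r = 1.710×10^6 km: v_c = √(μ/r) = 7.537 km/s.
Transfer-orbit speed at the same r (vis-viva, a = a_t): v_t = √[μ(2/r − 1/a_t)] = 3.705 km/s.
Δv₂ = |v_t − v_c| = |3.705 − 7.537| = 3.832 km/s.

Δv₂ = 3830 m/s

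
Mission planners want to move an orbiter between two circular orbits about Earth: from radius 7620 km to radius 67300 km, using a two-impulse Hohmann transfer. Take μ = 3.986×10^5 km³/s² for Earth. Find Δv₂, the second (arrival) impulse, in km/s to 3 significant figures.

Δv₂ = 1.34 km/s

Semi-major axis of the transfer orbit: a_t = (7620 + 67300)/2 = 37460 km.
Circular speed at r = 67300 km: v_c = √(μ/r) = 2.434 km/s.
Vis-viva on the transfer ellipse at r = 67300 km gives v_t = √[μ(2/r − 1/a_t)] = 1.098 km/s.
Δv₂ = |v_t − v_c| = |1.098 − 2.434| = 1.336 km/s.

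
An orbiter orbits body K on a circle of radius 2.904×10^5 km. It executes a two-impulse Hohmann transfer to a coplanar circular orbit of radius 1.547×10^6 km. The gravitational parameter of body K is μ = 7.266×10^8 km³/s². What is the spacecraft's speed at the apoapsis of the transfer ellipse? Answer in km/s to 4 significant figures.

Semi-major axis of the transfer orbit: a_t = (2.904×10^5 + 1.547×10^6)/2 = 9.187×10^5 km.
At apoapsis, r = 1.547×10^6 km.
Applying v² = μ(2/r − 1/a_t): v = 12.18 km/s.

v = 12.18 km/s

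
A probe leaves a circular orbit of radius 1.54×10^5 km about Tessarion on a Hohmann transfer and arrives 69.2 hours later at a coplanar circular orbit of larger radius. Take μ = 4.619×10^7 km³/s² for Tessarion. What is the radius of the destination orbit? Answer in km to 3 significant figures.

Transfer time t = 69.2 hours = 2.4912×10^5 s, and t = π√(a_t³/μ).
So a_t = (μ t²/π²)^(1/3) = (4.619×10^7 × (2.4912×10^5)² / π²)^(1/3) = 6.6225×10^5 km.
Since a_t = (r₁ + r₂)/2, r₂ = 2a_t − r₁ = 2×6.6225×10^5 − 1.540×10^5 = 1.1705×10^6 km.

r₂ = 1.17×10^6 km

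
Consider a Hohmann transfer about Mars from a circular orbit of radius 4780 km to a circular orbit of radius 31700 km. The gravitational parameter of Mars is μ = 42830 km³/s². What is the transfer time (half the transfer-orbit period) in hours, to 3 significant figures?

t = 10.4 hours

Transfer-ellipse semi-major axis a_t = (r₁ + r₂)/2 = (4780 + 31700)/2 = 18240 km.
Transfer time t = π√(a_t³/μ) = π√((18240)³ / 42830) = 37390 s.
Converting: 37390 s ÷ 3600 s/hour = 10.4 hours.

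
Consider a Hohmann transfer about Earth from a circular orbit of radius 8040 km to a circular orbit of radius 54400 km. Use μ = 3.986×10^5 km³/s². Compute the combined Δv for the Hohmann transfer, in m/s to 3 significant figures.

Semi-major axis of the transfer orbit: a_t = (8040 + 54400)/2 = 31220 km.
Circular speed at r₁: v₁ = √(μ/r₁) = √(3.986×10^5/8040) = 7.04110 km/s.
On the transfer ellipse at r₁, vis-viva gives v_p = √[μ(2/r₁ − 1/a_t)] = 9.29445 km/s.
First burn Δv₁ = |v_p − v₁| = 2.25335 km/s.
Circular speed at r₂: v₂ = √(μ/r₂) = 2.70688 km/s.
Transfer-orbit speed at r₂: v_a = √[μ(2/r₂ − 1/a_t)] = 1.37366 km/s.
Second burn Δv₂ = |v₂ − v_a| = 1.33322 km/s.
Total Δv = Δv₁ + Δv₂ = 3.587 km/s.

Δv = 3590 m/s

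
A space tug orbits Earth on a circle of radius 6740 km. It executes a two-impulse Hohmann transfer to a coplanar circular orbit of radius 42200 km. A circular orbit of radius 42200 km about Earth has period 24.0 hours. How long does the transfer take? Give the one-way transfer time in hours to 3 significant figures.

t = 5.30 hours

From Kepler's third law T² = 4π²r³/μ at r = 42200 km, T = 24.0 hours = 24.0 × 3600 s = 86400 s: μ = 4π²r³/T² = 3.97438×10^5 km³/s².
The Hohmann ellipse has a_t = (r₁ + r₂)/2 = 24470 km.
By Kepler's third law the transfer-orbit period is T = 2π√(a_t³/μ), so t = T/2 = 19080 s.
Converting: 19080 s ÷ 3600 s/hour = 5.30 hours.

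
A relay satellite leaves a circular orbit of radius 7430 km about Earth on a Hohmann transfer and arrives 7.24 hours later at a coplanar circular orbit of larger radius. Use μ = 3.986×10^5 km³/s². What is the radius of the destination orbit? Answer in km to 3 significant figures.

Transfer time t = 7.24 hours = 26064 s, and t = π√(a_t³/μ).
So a_t = (μ t²/π²)^(1/3) = (3.986×10^5 × (26064)² / π²)^(1/3) = 30161 km.
Since a_t = (r₁ + r₂)/2, r₂ = 2a_t − r₁ = 2×30161 − 7430 = 52892 km.

r₂ = 52900 km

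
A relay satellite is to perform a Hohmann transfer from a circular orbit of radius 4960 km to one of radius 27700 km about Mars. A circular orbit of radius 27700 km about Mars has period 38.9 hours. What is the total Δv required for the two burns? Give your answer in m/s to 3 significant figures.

From Kepler's third law T² = 4π²r³/μ at r = 27700 km, T = 38.9 hours = 38.9 × 3600 s = 1.4004×10^5 s: μ = 4π²r³/T² = 42785.3 km³/s².
The Hohmann ellipse has a_t = (r₁ + r₂)/2 = 16330 km.
Circular speed at r₁: v₁ = √(μ/r₁) = √(42785.3/4960) = 2.9370 km/s.
On the transfer ellipse at r₁, vis-viva gives v_p = √[μ(2/r₁ − 1/a_t)] = 3.8252 km/s.
First burn Δv₁ = |v_p − v₁| = 0.8882 km/s.
Circular speed at r₂: v₂ = √(μ/r₂) = 1.2428 km/s.
Transfer-orbit speed at r₂: v_a = √[μ(2/r₂ − 1/a_t)] = 0.68494 km/s.
Second burn Δv₂ = |v₂ − v_a| = 0.5579 km/s.
Total Δv = Δv₁ + Δv₂ = 1.446 km/s.

Δv = 1450 m/s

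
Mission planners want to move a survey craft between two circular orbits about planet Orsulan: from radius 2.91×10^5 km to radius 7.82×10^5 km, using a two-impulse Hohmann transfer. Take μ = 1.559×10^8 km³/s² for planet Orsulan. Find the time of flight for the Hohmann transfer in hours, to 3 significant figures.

t = 27.5 hours

Semi-major axis of the transfer orbit: a_t = (2.910×10^5 + 7.820×10^5)/2 = 5.365×10^5 km.
By Kepler's third law the transfer-orbit period is T = 2π√(a_t³/μ), so t = T/2 = 98870 s.
Converting: 98870 s ÷ 3600 s/hour = 27.5 hours.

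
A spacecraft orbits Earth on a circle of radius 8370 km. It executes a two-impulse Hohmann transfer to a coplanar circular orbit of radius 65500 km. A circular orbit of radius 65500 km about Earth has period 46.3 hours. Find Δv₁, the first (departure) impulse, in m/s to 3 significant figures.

Δv₁ = 2290 m/s

From Kepler's third law T² = 4π²r³/μ at r = 65500 km, T = 46.3 hours = 46.3 × 3600 s = 1.6668×10^5 s: μ = 4π²r³/T² = 3.99316×10^5 km³/s².
The Hohmann ellipse has a_t = (r₁ + r₂)/2 = 36935 km.
Circular speed at r = 8370 km: v_c = √(μ/r) = 6.907 km/s.
Vis-viva on the transfer ellipse at r = 8370 km gives v_t = √[μ(2/r − 1/a_t)] = 9.198 km/s.
Δv₁ = |v_t − v_c| = |9.198 − 6.907| = 2.291 km/s.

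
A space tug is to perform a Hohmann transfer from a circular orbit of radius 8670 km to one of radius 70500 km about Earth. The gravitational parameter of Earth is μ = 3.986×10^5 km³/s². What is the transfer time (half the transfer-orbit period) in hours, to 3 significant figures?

Semi-major axis of the transfer orbit: a_t = (8670 + 70500)/2 = 39585 km.
By Kepler's third law the transfer-orbit period is T = 2π√(a_t³/μ), so t = T/2 = 39190 s.
Converting: 39190 s ÷ 3600 s/hour = 10.9 hours.

t = 10.9 hours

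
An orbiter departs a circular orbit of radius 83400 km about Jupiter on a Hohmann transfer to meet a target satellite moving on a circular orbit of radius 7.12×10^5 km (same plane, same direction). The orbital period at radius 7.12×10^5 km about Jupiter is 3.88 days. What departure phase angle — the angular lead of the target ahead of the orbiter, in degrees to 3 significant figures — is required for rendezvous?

φ = 105°

From Kepler's third law T² = 4π²r³/μ at r = 7.12×10^5 km, T = 3.88 days = 3.88 × 86400 s = 3.35232×10^5 s: μ = 4π²r³/T² = 1.26797×10^8 km³/s².
Transfer-ellipse semi-major axis a_t = (r₁ + r₂)/2 = (83400 + 7.120×10^5)/2 = 3.977×10^5 km.
The half-period of the transfer ellipse is t = π√(a_t³/μ) = 69973 s.
Target angular speed ω₂ = √(μ/r₂³) = 1.8743×10^-5 rad/s.
Angle swept by the target during transfer: ω₂·t = 1.3115 rad = 75.14°.
Arrival is 180° from departure on the ellipse, so φ = 180° − 75.14° = 105°.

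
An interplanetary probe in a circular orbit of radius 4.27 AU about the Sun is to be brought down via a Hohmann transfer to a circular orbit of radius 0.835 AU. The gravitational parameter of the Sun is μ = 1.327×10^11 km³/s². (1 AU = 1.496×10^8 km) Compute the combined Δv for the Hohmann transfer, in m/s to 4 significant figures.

In km: r₁ = 4.27 × 1.496×10^8 = 6.38792×10^8 km; r₂ = 0.835 × 1.496×10^8 = 1.24916×10^8 km.
Transfer-ellipse semi-major axis a_t = (r₁ + r₂)/2 = (6.38792×10^8 + 1.24916×10^8)/2 = 3.81854×10^8 km.
At r₁ the circular-orbit speed is v₁ = √(μ/r₁) = 14.413 km/s.
On the transfer ellipse at r₁, vis-viva gives v_a = √[μ(2/r₁ − 1/a_t)] = 8.2436 km/s.
First burn Δv₁ = |v_a − v₁| = 6.169 km/s.
Circular speed at r₂: v₂ = √(μ/r₂) = 32.593 km/s.
Transfer-orbit speed at r₂: v_p = √[μ(2/r₂ − 1/a_t)] = 42.156 km/s.
Second burn Δv₂ = |v₂ − v_p| = 9.563 km/s.
Δv = Δv₁ + Δv₂ = 6.169 + 9.563 = 15.73 km/s.

Δv = 15730 m/s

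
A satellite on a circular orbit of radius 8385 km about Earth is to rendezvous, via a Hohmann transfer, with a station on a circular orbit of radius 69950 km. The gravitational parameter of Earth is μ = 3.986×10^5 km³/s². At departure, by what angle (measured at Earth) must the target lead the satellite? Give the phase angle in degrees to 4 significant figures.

φ = 104.6°

Semi-major axis of the transfer orbit: a_t = (8385 + 69950)/2 = 39167.5 km.
Transfer time t = π√(a_t³/μ) = 38572 s.
The target's mean motion on its circular orbit is ω₂ = √(μ/r₂³) = 3.4126×10^-5 rad/s.
Angle swept by the target during transfer: ω₂·t = 1.3163 rad = 75.42°.
Arrival is 180° from departure on the ellipse, so φ = 180° − 75.42° = 104.6°.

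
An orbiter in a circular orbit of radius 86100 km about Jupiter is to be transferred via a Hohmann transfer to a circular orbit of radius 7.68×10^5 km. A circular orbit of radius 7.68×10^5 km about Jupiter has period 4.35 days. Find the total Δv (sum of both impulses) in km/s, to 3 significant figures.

Δv = 20.2 km/s

From Kepler's third law T² = 4π²r³/μ at r = 7.68×10^5 km, T = 4.35 days = 4.35 × 86400 s = 3.7584×10^5 s: μ = 4π²r³/T² = 1.26601×10^8 km³/s².
Semi-major axis of the transfer orbit: a_t = (86100 + 7.680×10^5)/2 = 4.2705×10^5 km.
Circular speed at r₁: v₁ = √(μ/r₁) = √(1.26601×10^8/86100) = 38.346 km/s.
On the transfer ellipse at r₁, vis-viva gives v_p = √[μ(2/r₁ − 1/a_t)] = 51.423 km/s.
First burn Δv₁ = |v_p − v₁| = 13.08 km/s.
Circular speed at r₂: v₂ = √(μ/r₂) = 12.839 km/s.
Transfer-orbit speed at r₂: v_a = √[μ(2/r₂ − 1/a_t)] = 5.7650 km/s.
Second burn Δv₂ = |v₂ − v_a| = 7.074 km/s.
Total Δv = Δv₁ + Δv₂ = 20.15 km/s.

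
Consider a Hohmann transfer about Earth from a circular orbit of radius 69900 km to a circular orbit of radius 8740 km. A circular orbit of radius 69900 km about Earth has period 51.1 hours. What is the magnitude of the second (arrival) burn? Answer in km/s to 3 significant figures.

From Kepler's third law T² = 4π²r³/μ at r = 69900 km, T = 51.1 hours = 51.1 × 3600 s = 1.8396×10^5 s: μ = 4π²r³/T² = 3.98423×10^5 km³/s².
The Hohmann ellipse has a_t = (r₁ + r₂)/2 = 39320 km.
Circular speed at r = 8740 km: v_c = √(μ/r) = 6.752 km/s.
Transfer-orbit speed at the same r (vis-viva, a = a_t): v_t = √[μ(2/r − 1/a_t)] = 9.002 km/s.
Δv₂ = |v_t − v_c| = |9.002 − 6.752| = 2.250 km/s.

Δv₂ = 2.25 km/s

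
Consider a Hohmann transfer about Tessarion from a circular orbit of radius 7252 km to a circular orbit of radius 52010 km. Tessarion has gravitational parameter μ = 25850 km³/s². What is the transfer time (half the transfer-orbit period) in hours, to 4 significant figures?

t = 27.68 hours

Semi-major axis of the transfer orbit: a_t = (7252 + 52010)/2 = 29631 km.
By Kepler's third law the transfer-orbit period is T = 2π√(a_t³/μ), so t = T/2 = 99660 s.
Converting: 99660 s ÷ 3600 s/hour = 27.68 hours.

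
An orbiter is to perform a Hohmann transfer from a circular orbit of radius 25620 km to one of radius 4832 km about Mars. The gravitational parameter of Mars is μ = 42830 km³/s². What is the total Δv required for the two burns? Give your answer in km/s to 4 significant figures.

Δv = 1.449 km/s

Transfer-ellipse semi-major axis a_t = (r₁ + r₂)/2 = (25620 + 4832)/2 = 15226 km.
Circular speed at r₁: v₁ = √(μ/r₁) = √(42830/25620) = 1.293 km/s.
Transfer-orbit speed at r₁ (vis-viva): v_a = √[μ(2/r₁ − 1/a_t)] = 0.7284 km/s.
First burn Δv₁ = |v_a − v₁| = 0.5646 km/s.
Circular speed at r₂: v₂ = √(μ/r₂) = 2.97722 km/s.
Transfer-orbit speed at r₂: v_p = √[μ(2/r₂ − 1/a_t)] = 3.86196 km/s.
Second burn Δv₂ = |v₂ − v_p| = 0.8847 km/s.
Total Δv = Δv₁ + Δv₂ = 1.449 km/s.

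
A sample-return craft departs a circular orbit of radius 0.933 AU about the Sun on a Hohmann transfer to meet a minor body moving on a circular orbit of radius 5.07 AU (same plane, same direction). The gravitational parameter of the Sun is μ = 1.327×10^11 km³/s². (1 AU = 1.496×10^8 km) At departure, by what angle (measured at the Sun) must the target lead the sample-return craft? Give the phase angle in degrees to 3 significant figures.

φ = 98.0°

In km: r₁ = 0.933 × 1.496×10^8 = 1.395768×10^8 km; r₂ = 5.07 × 1.496×10^8 = 7.58472×10^8 km.
Semi-major axis of the transfer orbit: a_t = (1.395768×10^8 + 7.58472×10^8)/2 = 4.490244×10^8 km.
The half-period of the transfer ellipse is t = π√(a_t³/μ) = 8.206×10^7 s.
The target's mean motion on its circular orbit is ω₂ = √(μ/r₂³) = 1.744×10^-8 rad/s.
Angle swept by the target during transfer: ω₂·t = 1.431 rad = 81.99°.
The sample-return craft traverses 180° on the transfer ellipse, so the target must lead by 180° − 81.99° = 98.0°.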